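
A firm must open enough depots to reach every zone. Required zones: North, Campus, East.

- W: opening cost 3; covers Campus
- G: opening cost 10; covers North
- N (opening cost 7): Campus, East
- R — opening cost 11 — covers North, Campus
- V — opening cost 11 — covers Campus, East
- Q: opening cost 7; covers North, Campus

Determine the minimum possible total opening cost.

Choose N and Q: together they cover North, Campus, East — every zone.
Total opening cost: 7 + 7 = 14.

14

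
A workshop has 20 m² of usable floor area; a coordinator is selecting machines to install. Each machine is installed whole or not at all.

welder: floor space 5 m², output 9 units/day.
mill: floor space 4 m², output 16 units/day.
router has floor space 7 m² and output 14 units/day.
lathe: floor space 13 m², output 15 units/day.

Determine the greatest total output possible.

39

welder + mill + router: floor space 5 + 4 + 7 = 16 ≤ 20, output 9 + 16 + 14 = 39.
mill + router: floor space 4 + 7 = 11 ≤ 20, output 16 + 14 = 30.
mill + lathe: floor space 4 + 13 = 17 ≤ 20, output 16 + 15 = 31.
Best is welder, mill, and router with total output 39.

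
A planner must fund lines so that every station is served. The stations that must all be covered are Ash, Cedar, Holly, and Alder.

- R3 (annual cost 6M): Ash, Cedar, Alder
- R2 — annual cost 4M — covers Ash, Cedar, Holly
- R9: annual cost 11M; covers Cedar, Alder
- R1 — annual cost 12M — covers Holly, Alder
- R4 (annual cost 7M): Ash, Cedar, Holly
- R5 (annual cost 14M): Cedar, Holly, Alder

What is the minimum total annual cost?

10

This is an integer covering problem.
Choose R3 and R2: together they cover Ash, Cedar, Holly, Alder — every station.
Total annual cost: 6 + 4 = 10.
No cover costs less than 10.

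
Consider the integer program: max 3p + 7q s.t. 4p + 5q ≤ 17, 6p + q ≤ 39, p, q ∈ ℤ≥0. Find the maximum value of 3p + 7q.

(p,q)=(0,3) is feasible, giving 21.
(p,q)=(1,2) is feasible, giving 17.
No feasible integer point exceeds 21.

21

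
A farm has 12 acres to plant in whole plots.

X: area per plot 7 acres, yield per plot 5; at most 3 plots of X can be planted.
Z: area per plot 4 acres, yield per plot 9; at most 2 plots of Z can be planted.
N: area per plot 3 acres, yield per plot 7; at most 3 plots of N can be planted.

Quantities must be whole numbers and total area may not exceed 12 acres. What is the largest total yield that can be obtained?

25

2×Z and 1×N: area 11 ≤ 12, yield 2·9 + 1·7 = 25.
1×Z and 2×N: area 10 ≤ 12, yield 1·9 + 2·7 = 23.
Best is 25.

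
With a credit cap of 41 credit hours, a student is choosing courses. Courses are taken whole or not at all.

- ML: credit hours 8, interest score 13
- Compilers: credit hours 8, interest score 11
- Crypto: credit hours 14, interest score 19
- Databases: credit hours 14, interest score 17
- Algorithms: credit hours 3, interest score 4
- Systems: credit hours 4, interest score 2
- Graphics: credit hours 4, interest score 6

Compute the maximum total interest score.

55

Treat it as a binary knapsack problem.
Allowing fractional choices, the relaxed optimum would be about 57.9, but courses are indivisible.
ML + Compilers + Crypto + Algorithms + Systems + Graphics: credit hours 8 + 8 + 14 + 3 + 4 + 4 = 41 ≤ 41, interest score 13 + 11 + 19 + 4 + 2 + 6 = 55.
ML + Compilers + Crypto + Algorithms + Graphics: credit hours 8 + 8 + 14 + 3 + 4 = 37 ≤ 41, interest score 13 + 11 + 19 + 4 + 6 = 53.
ML + Crypto + Databases + Graphics: credit hours 8 + 14 + 14 + 4 = 40 ≤ 41, interest score 13 + 19 + 17 + 6 = 55.
The maximum interest score is 55; one optimal choice is ML, Crypto, Databases, and Graphics.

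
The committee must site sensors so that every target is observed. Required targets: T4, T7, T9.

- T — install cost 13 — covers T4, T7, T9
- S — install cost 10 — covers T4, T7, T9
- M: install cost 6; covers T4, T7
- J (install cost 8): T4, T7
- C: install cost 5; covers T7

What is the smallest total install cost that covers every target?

This is an integer covering problem.
S alone covers T4, T7, T9 — every target.
Total install cost: 10.

10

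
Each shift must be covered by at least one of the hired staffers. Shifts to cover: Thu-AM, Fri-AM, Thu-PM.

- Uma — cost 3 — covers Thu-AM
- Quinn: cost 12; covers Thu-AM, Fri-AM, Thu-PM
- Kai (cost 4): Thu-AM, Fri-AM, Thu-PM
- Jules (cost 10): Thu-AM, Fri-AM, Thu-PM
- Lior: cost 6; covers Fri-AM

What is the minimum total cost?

4

Kai alone covers Thu-AM, Fri-AM, Thu-PM — every shift.
Total cost: 4.
No cover costs less than 4.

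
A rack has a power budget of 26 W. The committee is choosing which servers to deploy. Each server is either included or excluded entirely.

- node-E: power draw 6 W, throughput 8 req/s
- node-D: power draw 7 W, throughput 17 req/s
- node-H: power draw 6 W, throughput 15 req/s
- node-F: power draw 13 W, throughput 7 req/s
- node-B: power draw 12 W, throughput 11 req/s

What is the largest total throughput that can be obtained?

43

Allowing fractional choices, the relaxed optimum would be about 46.4, but servers are indivisible.
node-D + node-H + node-F: power draw 7 + 6 + 13 = 26 ≤ 26, throughput 17 + 15 + 7 = 39.
node-E + node-D + node-H: power draw 6 + 7 + 6 = 19 ≤ 26, throughput 8 + 17 + 15 = 40.
node-D + node-H + node-B: power draw 7 + 6 + 12 = 25 ≤ 26, throughput 17 + 15 + 11 = 43.
Best is node-D, node-H, and node-B with total throughput 43.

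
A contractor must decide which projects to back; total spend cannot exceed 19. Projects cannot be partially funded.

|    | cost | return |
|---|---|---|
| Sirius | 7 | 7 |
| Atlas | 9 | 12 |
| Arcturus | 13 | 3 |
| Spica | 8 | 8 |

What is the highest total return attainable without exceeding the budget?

20

Take Atlas and Spica: cost 9 + 8 = 17 ≤ 19, return 12 + 8 = 20.
No other feasible combination does better.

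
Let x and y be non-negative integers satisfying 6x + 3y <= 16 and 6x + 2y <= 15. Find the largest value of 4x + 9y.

45

(x,y)=(0,5): 6·0+3·5=15≤16, 6·0+2·5=10≤15, objective 45.
(x,y)=(0,4): 6·0+3·4=12≤16, 6·0+2·4=8≤15, objective 36.
The best lattice point is (0,5), giving 45.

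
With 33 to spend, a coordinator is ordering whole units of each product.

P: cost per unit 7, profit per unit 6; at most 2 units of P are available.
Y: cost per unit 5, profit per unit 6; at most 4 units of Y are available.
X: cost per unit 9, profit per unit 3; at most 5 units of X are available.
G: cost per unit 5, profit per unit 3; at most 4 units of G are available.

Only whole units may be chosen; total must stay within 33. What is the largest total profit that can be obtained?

This is a bounded integer knapsack.
4×Y and 2×G: cost 30 ≤ 33, profit 4·6 + 2·3 = 30.
1×P, 4×Y, and 1×G: cost 32 ≤ 33, profit 1·6 + 4·6 + 1·3 = 33.
Best is 33.

33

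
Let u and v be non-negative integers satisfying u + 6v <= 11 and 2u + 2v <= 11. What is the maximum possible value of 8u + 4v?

40

(u,v)=(5,0) is feasible, giving 40.
(u,v)=(4,1) is feasible, giving 36.
(u,v)=(4,0) is feasible, giving 32.
The best lattice point is (5,0), giving 40.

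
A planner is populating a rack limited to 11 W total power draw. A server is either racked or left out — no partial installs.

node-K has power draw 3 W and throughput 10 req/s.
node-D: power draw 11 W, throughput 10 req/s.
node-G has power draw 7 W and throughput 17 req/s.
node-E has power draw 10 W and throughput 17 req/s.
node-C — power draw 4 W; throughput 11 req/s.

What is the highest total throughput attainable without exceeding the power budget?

28

node-K + node-G: power draw 3 + 7 = 10 ≤ 11, throughput 10 + 17 = 27.
node-G + node-C: power draw 7 + 4 = 11 ≤ 11, throughput 17 + 11 = 28.
Best is node-G and node-C with total throughput 28.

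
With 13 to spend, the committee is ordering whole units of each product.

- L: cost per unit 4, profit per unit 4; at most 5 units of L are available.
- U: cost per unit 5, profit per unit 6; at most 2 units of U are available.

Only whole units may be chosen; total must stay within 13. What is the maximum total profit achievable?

14

This is a bounded integer knapsack.
2×L and 1×U: cost 13 ≤ 13, profit 2·4 + 1·6 = 14.
2×U: cost 10 ≤ 13, profit 2·6 = 12.
Best is 14.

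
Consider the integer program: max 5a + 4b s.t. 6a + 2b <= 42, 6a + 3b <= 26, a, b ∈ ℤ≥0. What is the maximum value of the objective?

(a,b)=(0,8): 6·0+2·8=16≤42, 6·0+3·8=24≤26, objective 32.
(a,b)=(0,7): 6·0+2·7=14≤42, 6·0+3·7=21≤26, objective 28.
The best lattice point is (0,8), giving 32.

32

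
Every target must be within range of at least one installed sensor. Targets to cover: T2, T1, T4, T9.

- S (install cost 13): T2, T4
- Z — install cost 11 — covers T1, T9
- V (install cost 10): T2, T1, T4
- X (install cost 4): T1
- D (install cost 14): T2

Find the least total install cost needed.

21

Choose Z and V: together they cover T2, T1, T4, T9 — every target.
Total install cost: 11 + 10 = 21.
No cover costs less than 21.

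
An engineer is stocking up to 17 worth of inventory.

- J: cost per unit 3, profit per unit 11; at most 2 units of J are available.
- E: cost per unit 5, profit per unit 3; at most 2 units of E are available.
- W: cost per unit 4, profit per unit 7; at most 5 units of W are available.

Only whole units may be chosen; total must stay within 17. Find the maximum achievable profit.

36

This is a bounded integer knapsack.
J has the best ratio (11/3); taking only J gives at most 2×11 = 22 (stopped by the supply cap of 2).
Mixing does better — 2×J and 2×W: cost 14 ≤ 17, profit 2·11 + 2·7 = 36.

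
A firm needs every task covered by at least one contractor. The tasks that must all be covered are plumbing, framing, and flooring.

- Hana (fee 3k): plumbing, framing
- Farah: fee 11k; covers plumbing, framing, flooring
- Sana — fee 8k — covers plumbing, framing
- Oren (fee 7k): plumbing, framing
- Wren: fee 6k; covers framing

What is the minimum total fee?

11

The greedy cost-per-new-task heuristic would pick Hana and Farah for 14, but a cheaper cover exists.
Farah alone covers plumbing, framing, flooring — every task.
Total fee: 11.
No cover costs less than 11.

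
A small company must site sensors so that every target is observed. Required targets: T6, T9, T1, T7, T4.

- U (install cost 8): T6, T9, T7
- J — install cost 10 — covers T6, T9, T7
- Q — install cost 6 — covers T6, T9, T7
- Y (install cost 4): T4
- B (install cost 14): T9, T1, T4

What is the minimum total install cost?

20

The greedy cost-per-new-target heuristic would pick Q, Y, and B for 24, but a cheaper cover exists.
Choose Q and B: together they cover T6, T9, T1, T7, T4 — every target.
Total install cost: 6 + 14 = 20.
No cover costs less than 20.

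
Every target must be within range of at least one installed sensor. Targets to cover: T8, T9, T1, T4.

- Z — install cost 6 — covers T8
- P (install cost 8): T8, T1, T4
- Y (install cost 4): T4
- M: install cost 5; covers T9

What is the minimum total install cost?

Choose P and M: together they cover T8, T9, T1, T4 — every target.
Total install cost: 8 + 5 = 13.
No cover costs less than 13.

13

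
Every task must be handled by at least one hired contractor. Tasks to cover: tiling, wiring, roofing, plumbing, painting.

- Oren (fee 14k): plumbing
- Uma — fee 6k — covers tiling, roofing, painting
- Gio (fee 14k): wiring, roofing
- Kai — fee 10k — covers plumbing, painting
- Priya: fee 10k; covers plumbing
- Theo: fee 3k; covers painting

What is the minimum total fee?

30

Choose Uma, Gio, and Kai: together they cover tiling, wiring, roofing, plumbing, painting — every task.
Total fee: 6 + 14 + 10 = 30.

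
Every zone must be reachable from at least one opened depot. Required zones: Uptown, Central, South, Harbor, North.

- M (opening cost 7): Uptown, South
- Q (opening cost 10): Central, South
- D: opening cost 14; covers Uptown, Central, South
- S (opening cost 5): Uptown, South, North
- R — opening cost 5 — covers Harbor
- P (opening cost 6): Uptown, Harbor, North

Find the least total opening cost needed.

16

The greedy cost-per-new-zone heuristic would pick S, R, and Q for 20, but a cheaper cover exists.
Choose Q and P: together they cover Uptown, Central, South, Harbor, North — every zone.
Total opening cost: 10 + 6 = 16.
No cover costs less than 16.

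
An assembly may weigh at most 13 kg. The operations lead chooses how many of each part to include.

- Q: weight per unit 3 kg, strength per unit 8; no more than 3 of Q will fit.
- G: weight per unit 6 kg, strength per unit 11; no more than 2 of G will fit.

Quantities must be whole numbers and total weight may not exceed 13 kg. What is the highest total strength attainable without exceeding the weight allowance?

2×Q and 1×G: weight 12 ≤ 13, strength 2·8 + 1·11 = 27.
3×Q: weight 9 ≤ 13, strength 3·8 = 24.
Best is 27.

27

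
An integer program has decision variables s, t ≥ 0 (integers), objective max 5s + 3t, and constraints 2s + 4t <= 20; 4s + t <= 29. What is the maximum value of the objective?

The continuous relaxation peaks at (6.86, 1.57) with value 39.00; rounding to a feasible lattice point costs some objective.
(s,t)=(7,1): 2·7+4·1=18≤20, 4·7+1·1=29≤29, objective 38.
(s,t)=(6,2): 2·6+4·2=20≤20, 4·6+1·2=26≤29, objective 36.
(s,t)=(7,0): 2·7+4·0=14≤20, 4·7+1·0=28≤29, objective 35.
The best lattice point is (7,1), giving 38.

38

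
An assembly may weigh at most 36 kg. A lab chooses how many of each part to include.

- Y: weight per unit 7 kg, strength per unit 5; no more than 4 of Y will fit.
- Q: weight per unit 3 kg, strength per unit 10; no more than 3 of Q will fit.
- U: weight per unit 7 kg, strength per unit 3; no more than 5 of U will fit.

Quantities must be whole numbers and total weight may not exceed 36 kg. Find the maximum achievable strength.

Q has the best ratio (10/3); taking only Q gives at most 3×10 = 30 (stopped by the supply cap of 3).
Mixing does better — 3×Y and 3×Q: weight 30 ≤ 36, strength 3·5 + 3·10 = 45.

45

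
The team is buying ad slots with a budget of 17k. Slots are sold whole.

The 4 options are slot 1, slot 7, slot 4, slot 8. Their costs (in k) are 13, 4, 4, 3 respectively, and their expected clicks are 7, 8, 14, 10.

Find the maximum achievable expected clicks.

32

slot 7 + slot 4: cost 4 + 4 = 8 ≤ 17, expected clicks 8 + 14 = 22.
slot 7 + slot 4 + slot 8: cost 4 + 4 + 3 = 11 ≤ 17, expected clicks 8 + 14 + 10 = 32.
slot 4 + slot 8: cost 4 + 3 = 7 ≤ 17, expected clicks 14 + 10 = 24.
Best is slot 7, slot 4, and slot 8 with total expected clicks 32.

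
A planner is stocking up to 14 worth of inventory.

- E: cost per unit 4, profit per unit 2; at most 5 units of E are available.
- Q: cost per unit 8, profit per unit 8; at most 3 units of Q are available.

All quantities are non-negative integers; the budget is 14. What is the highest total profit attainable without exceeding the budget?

Q has the best ratio (8/8); taking only Q gives at most 1×8 = 8 (stopped by the cost limit).
Mixing does better — 1×E and 1×Q: cost 12 ≤ 14, profit 1·2 + 1·8 = 10.

10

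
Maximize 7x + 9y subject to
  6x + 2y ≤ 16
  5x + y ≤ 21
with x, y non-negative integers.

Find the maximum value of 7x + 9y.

(x,y)=(0,8): 6·0+2·8=16≤16, 5·0+1·8=8≤21, objective 72.
(x,y)=(0,7): 6·0+2·7=14≤16, 5·0+1·7=7≤21, objective 63.
No feasible integer point exceeds 72.

72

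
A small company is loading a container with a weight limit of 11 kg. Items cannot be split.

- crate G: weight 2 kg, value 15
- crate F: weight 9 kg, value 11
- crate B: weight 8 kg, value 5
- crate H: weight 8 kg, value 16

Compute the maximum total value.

31

Allowing fractional choices, the relaxed optimum would be about 32.2, but items are indivisible.
crate G + crate B: weight 2 + 8 = 10 ≤ 11, value 15 + 5 = 20.
crate G + crate F: weight 2 + 9 = 11 ≤ 11, value 15 + 11 = 26.
crate G + crate H: weight 2 + 8 = 10 ≤ 11, value 15 + 16 = 31.
Best is crate G and crate H with total value 31.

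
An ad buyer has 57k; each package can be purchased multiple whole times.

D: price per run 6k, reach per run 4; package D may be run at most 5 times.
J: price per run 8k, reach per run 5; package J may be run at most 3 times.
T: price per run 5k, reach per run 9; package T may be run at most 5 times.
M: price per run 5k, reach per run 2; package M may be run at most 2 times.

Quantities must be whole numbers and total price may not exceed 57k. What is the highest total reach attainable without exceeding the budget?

T has the best ratio (9/5); taking only T gives at most 5×9 = 45 (stopped by the supply cap of 5).
Mixing does better — 4×D, 1×J, and 5×T: price 57 ≤ 57, reach 4·4 + 1·5 + 5·9 = 66.

66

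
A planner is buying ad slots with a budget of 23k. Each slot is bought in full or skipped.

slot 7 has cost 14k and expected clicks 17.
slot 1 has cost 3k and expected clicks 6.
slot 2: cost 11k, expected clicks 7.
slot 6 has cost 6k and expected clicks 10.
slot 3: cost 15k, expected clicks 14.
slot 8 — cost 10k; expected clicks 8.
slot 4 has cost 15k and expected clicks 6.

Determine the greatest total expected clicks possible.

slot 7 + slot 6: cost 14 + 6 = 20 ≤ 23, expected clicks 17 + 10 = 27.
slot 1 + slot 6 + slot 8: cost 3 + 6 + 10 = 19 ≤ 23, expected clicks 6 + 10 + 8 = 24.
slot 7 + slot 1 + slot 6: cost 14 + 3 + 6 = 23 ≤ 23, expected clicks 17 + 6 + 10 = 33.
Best is slot 7, slot 1, and slot 6 with total expected clicks 33.

33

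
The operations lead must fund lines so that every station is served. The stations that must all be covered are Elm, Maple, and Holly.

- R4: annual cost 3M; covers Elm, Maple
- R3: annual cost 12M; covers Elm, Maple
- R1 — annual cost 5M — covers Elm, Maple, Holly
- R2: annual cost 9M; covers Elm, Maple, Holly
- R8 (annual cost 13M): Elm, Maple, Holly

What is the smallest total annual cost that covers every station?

The greedy cost-per-new-station heuristic would pick R4 and R1 for 8, but a cheaper cover exists.
R1 alone covers Elm, Maple, Holly — every station.
Total annual cost: 5.
No cover costs less than 5.

5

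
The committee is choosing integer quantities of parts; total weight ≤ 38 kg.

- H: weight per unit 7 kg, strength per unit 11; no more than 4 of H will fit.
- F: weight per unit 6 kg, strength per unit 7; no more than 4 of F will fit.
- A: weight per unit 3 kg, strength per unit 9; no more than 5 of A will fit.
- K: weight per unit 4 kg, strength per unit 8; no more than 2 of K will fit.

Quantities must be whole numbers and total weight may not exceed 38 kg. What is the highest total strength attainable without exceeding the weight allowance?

A has the best ratio (9/3); taking only A gives at most 5×9 = 45 (stopped by the supply cap of 5).
Mixing does better — 2×H, 5×A, and 2×K: weight 37 ≤ 38, strength 2·11 + 5·9 + 2·8 = 83.

83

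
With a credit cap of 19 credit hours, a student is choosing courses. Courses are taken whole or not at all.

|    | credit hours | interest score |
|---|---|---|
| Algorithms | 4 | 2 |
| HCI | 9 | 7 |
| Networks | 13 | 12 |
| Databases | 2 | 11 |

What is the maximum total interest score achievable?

25

Treat it as a binary knapsack problem.
Take Algorithms, Networks, and Databases: credit hours 4 + 13 + 2 = 19 ≤ 19, interest score 2 + 12 + 11 = 25.
No other feasible combination does better.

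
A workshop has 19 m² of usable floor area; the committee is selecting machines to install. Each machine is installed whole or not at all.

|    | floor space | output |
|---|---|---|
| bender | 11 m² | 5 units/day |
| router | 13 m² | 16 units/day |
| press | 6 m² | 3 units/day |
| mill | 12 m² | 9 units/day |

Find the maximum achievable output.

Allowing fractional choices, the relaxed optimum would be about 20.5, but machines are indivisible.
router: floor space 13 ≤ 19, output 16.
press + mill: floor space 6 + 12 = 18 ≤ 19, output 3 + 9 = 12.
router + press: floor space 13 + 6 = 19 ≤ 19, output 16 + 3 = 19.
Best is router and press with total output 19.

19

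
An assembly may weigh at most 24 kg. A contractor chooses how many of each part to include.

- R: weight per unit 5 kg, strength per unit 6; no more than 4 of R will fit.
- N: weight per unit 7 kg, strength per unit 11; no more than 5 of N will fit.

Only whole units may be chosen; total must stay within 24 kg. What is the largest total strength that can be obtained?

34

This is a bounded integer knapsack.
N has the best ratio (11/7); taking only N gives at most 3×11 = 33 (stopped by the weight limit).
Mixing does better — 2×R and 2×N: weight 24 ≤ 24, strength 2·6 + 2·11 = 34.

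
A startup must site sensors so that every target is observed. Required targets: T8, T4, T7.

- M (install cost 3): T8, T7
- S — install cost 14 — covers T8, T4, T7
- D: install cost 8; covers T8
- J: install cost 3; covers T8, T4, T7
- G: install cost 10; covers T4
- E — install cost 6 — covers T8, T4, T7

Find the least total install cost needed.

3

This is a weighted set-cover instance.
J alone covers T8, T4, T7 — every target.
Total install cost: 3.
No cover costs less than 3.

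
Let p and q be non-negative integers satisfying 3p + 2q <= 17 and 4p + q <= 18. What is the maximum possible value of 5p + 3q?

27

(p,q)=(3,4): 3·3+2·4=17≤17, 4·3+1·4=16≤18, objective 27.
(p,q)=(4,2): 3·4+2·2=16≤17, 4·4+1·2=18≤18, objective 26.
(p,q)=(2,5): 3·2+2·5=16≤17, 4·2+1·5=13≤18, objective 25.
No feasible integer point exceeds 27.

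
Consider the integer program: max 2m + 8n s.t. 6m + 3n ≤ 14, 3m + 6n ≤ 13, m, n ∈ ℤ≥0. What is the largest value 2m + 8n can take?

16

Relaxing integrality, the LP optimum is 17.33 at (m,n) = (0, 2.17), which is not an integer point.
(m,n)=(0,2): 6·0+3·2=6≤14, 3·0+6·2=12≤13, objective 16.
(m,n)=(1,1): 6·1+3·1=9≤14, 3·1+6·1=9≤13, objective 10.
(m,n)=(0,1): 6·0+3·1=3≤14, 3·0+6·1=6≤13, objective 8.
No feasible integer point exceeds 16.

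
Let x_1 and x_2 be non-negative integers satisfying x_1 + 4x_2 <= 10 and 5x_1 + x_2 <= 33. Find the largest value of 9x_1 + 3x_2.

The continuous relaxation peaks at (6.42, 0.895) with value 60.47; rounding to a feasible lattice point costs some objective.
(x_1,x_2)=(6,1): 1·6+4·1=10≤10, 5·6+1·1=31≤33, objective 57.
(x_1,x_2)=(6,0): 1·6+4·0=6≤10, 5·6+1·0=30≤33, objective 54.
(x_1,x_2)=(5,1): 1·5+4·1=9≤10, 5·5+1·1=26≤33, objective 48.
Maximum is 57 at (x_1,x_2)=(6,1).

57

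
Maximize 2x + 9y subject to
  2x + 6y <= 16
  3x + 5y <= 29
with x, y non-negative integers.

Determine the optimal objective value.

22

The continuous relaxation peaks at (0, 2.67) with value 24.00; rounding to a feasible lattice point costs some objective.
(x,y)=(2,2): 2·2+6·2=16≤16, 3·2+5·2=16≤29, objective 22.
(x,y)=(1,2): 2·1+6·2=14≤16, 3·1+5·2=13≤29, objective 20.
No feasible integer point exceeds 22.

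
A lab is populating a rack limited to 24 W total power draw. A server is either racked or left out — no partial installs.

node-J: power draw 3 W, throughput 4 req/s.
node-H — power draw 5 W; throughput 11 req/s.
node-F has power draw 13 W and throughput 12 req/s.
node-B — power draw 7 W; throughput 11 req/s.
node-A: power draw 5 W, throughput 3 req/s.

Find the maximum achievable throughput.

node-J + node-H + node-F: power draw 3 + 5 + 13 = 21 ≤ 24, throughput 4 + 11 + 12 = 27.
node-J + node-F + node-B: power draw 3 + 13 + 7 = 23 ≤ 24, throughput 4 + 12 + 11 = 27.
node-J + node-H + node-B + node-A: power draw 3 + 5 + 7 + 5 = 20 ≤ 24, throughput 4 + 11 + 11 + 3 = 29.
Best is node-J, node-H, node-B, and node-A with total throughput 29.

29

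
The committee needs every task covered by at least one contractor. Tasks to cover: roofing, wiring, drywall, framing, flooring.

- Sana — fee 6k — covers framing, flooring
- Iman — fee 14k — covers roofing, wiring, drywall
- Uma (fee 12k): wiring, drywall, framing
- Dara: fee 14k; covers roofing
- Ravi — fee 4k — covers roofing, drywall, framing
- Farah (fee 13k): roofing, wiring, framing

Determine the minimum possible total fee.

The greedy cost-per-new-task heuristic would pick Ravi, Sana, and Uma for 22, but a cheaper cover exists.
Choose Sana and Iman: together they cover roofing, wiring, drywall, framing, flooring — every task.
Total fee: 6 + 14 = 20.
No cover costs less than 20.

20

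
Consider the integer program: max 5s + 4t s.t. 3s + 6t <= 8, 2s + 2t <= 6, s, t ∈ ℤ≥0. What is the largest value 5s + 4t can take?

10

The continuous relaxation peaks at (2.67, 0) with value 13.33; rounding to a feasible lattice point costs some objective.
(s,t)=(2,0): 3·2+6·0=6≤8, 2·2+2·0=4≤6, objective 10.
(s,t)=(1,0): 3·1+6·0=3≤8, 2·1+2·0=2≤6, objective 5.
Maximum is 10 at (s,t)=(2,0).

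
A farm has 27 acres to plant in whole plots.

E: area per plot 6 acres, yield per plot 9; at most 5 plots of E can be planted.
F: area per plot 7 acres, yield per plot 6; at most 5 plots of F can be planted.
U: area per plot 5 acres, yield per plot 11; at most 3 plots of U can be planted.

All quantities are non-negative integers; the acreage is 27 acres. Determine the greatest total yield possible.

U has the best ratio (11/5); taking only U gives at most 3×11 = 33 (stopped by the supply cap of 3).
Mixing does better — 2×E and 3×U: area 27 ≤ 27, yield 2·9 + 3·11 = 51.

51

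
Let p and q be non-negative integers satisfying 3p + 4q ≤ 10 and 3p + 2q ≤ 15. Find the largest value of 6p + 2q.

Relaxing integrality, the LP optimum is 20.00 at (p,q) = (3.33, 0), which is not an integer point.
(p,q)=(3,0): 3·3+4·0=9≤10, 3·3+2·0=9≤15, objective 18.
(p,q)=(2,1): 3·2+4·1=10≤10, 3·2+2·1=8≤15, objective 14.
No feasible integer point exceeds 18.

18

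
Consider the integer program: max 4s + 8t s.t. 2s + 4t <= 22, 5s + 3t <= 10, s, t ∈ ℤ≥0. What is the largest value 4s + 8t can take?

24

(s,t)=(0,3): 2·0+4·3=12≤22, 5·0+3·3=9≤10, objective 24.
(s,t)=(0,2): 2·0+4·2=8≤22, 5·0+3·2=6≤10, objective 16.
Maximum is 24 at (s,t)=(0,3).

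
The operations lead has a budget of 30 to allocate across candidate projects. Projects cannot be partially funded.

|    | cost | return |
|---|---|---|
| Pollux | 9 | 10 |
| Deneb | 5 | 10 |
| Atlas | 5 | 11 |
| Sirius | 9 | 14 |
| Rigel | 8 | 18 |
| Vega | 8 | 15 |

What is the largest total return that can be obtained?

58

Deneb + Sirius + Rigel + Vega: cost 5 + 9 + 8 + 8 = 30 ≤ 30, return 10 + 14 + 18 + 15 = 57.
Atlas + Sirius + Rigel + Vega: cost 5 + 9 + 8 + 8 = 30 ≤ 30, return 11 + 14 + 18 + 15 = 58.
Deneb + Atlas + Rigel + Vega: cost 5 + 5 + 8 + 8 = 26 ≤ 30, return 10 + 11 + 18 + 15 = 54.
Best is Atlas, Sirius, Rigel, and Vega with total return 58.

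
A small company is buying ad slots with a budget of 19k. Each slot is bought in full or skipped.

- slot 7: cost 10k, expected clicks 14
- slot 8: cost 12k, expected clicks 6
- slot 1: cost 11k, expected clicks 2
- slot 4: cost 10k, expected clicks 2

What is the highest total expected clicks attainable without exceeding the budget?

This is a 0-1 knapsack instance.
Take slot 7: cost 10 ≤ 19, expected clicks 14.
No other feasible combination does better.

14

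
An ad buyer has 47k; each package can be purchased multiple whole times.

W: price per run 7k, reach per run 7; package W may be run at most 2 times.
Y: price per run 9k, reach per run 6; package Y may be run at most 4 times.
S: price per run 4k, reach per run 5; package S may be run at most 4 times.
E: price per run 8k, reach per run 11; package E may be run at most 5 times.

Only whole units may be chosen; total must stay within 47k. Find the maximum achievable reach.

This is a bounded integer knapsack.
1×W and 5×E: price 47 ≤ 47, reach 1·7 + 5·11 = 62.
1×W, 2×S, and 4×E: price 47 ≤ 47, reach 1·7 + 2·5 + 4·11 = 61.
Best is 62.

62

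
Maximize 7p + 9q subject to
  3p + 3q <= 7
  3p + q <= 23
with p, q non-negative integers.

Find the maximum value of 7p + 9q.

The continuous relaxation peaks at (0, 2.33) with value 21.00; rounding to a feasible lattice point costs some objective.
(p,q)=(0,2): 3·0+3·2=6≤7, 3·0+1·2=2≤23, objective 18.
(p,q)=(1,1): 3·1+3·1=6≤7, 3·1+1·1=4≤23, objective 16.
(p,q)=(0,1): 3·0+3·1=3≤7, 3·0+1·1=1≤23, objective 9.
No feasible integer point exceeds 18.

18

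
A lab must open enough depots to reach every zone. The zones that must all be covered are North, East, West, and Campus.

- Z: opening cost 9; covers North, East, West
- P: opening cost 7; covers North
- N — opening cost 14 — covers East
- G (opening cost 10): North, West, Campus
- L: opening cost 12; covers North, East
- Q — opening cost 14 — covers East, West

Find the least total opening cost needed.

This is a weighted set-cover instance.
Choose Z and G: together they cover North, East, West, Campus — every zone.
Total opening cost: 9 + 10 = 19.

19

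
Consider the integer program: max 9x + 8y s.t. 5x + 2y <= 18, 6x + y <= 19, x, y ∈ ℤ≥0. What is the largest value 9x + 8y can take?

(x,y)=(0,9): 5·0+2·9=18≤18, 6·0+1·9=9≤19, objective 72.
(x,y)=(0,8): 5·0+2·8=16≤18, 6·0+1·8=8≤19, objective 64.
Maximum is 72 at (x,y)=(0,9).

72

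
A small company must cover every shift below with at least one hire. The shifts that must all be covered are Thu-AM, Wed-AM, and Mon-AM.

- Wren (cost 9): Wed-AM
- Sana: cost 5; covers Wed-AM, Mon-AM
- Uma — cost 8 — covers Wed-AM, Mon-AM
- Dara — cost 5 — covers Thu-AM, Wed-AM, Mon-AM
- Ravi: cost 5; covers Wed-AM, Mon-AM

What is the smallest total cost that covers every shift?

Dara alone covers Thu-AM, Wed-AM, Mon-AM — every shift.
Total cost: 5.
No cover costs less than 5.

5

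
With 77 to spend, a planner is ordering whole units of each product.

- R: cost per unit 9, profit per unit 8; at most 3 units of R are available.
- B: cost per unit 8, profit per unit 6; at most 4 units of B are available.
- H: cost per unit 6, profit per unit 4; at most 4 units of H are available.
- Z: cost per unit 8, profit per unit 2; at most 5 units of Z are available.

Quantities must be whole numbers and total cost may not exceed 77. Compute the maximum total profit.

3×R, 4×B, and 3×H: cost 77 ≤ 77, profit 3·8 + 4·6 + 3·4 = 60.
3×R, 3×B, and 4×H: cost 75 ≤ 77, profit 3·8 + 3·6 + 4·4 = 58.
Best is 60.

60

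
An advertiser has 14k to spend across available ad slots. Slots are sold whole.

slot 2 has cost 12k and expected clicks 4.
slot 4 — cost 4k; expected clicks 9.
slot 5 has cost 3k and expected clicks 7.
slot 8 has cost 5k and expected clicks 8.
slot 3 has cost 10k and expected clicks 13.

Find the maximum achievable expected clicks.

24

Treat it as a binary knapsack problem.
Take slot 4, slot 5, and slot 8: cost 4 + 3 + 5 = 12 ≤ 14, expected clicks 9 + 7 + 8 = 24.
No other feasible combination does better.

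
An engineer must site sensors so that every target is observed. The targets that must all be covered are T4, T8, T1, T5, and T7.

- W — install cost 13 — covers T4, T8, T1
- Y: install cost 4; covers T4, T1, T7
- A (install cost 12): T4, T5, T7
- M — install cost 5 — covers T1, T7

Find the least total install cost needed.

25

This is an integer covering problem.
The greedy cost-per-new-target heuristic would pick Y, A, and W for 29, but a cheaper cover exists.
Choose W and A: together they cover T4, T8, T1, T5, T7 — every target.
Total install cost: 13 + 12 = 25.
No cover costs less than 25.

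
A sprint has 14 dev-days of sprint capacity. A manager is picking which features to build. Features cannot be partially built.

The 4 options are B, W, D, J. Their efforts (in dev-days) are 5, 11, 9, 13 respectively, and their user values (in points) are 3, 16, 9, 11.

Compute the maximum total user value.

16

Allowing fractional choices, the relaxed optimum would be about 19.0, but features are indivisible.
J: effort 13 ≤ 14, user value 11.
B + D: effort 5 + 9 = 14 ≤ 14, user value 3 + 9 = 12.
W: effort 11 ≤ 14, user value 16.
Best is W with total user value 16.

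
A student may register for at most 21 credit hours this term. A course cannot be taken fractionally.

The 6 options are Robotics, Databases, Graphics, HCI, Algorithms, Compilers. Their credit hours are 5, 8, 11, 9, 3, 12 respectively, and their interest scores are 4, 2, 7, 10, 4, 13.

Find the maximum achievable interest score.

23

Robotics + Algorithms + Compilers: credit hours 5 + 3 + 12 = 20 ≤ 21, interest score 4 + 4 + 13 = 21.
Robotics + HCI + Algorithms: credit hours 5 + 9 + 3 = 17 ≤ 21, interest score 4 + 10 + 4 = 18.
HCI + Compilers: credit hours 9 + 12 = 21 ≤ 21, interest score 10 + 13 = 23.
Best is HCI and Compilers with total interest score 23.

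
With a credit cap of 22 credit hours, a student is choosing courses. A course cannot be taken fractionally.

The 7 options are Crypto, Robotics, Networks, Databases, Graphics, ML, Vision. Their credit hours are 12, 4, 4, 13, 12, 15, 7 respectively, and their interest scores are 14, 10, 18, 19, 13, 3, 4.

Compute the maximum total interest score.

47

Crypto + Robotics + Networks: credit hours 12 + 4 + 4 = 20 ≤ 22, interest score 14 + 10 + 18 = 42.
Robotics + Networks + Databases: credit hours 4 + 4 + 13 = 21 ≤ 22, interest score 10 + 18 + 19 = 47.
Best is Robotics, Networks, and Databases with total interest score 47.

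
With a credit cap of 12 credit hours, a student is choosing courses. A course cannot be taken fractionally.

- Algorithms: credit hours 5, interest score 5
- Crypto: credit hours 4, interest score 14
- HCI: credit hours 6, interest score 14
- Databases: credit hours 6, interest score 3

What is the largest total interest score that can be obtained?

Take Crypto and HCI: credit hours 4 + 6 = 10 ≤ 12, interest score 14 + 14 = 28.
No other feasible combination does better.

28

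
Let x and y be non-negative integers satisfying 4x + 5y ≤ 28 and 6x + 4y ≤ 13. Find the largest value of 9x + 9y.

27

Relaxing integrality, the LP optimum is 29.25 at (x,y) = (0, 3.25), which is not an integer point.
(x,y)=(0,3): 4·0+5·3=15≤28, 6·0+4·3=12≤13, objective 27.
(x,y)=(0,2): 4·0+5·2=10≤28, 6·0+4·2=8≤13, objective 18.
The best lattice point is (0,3), giving 27.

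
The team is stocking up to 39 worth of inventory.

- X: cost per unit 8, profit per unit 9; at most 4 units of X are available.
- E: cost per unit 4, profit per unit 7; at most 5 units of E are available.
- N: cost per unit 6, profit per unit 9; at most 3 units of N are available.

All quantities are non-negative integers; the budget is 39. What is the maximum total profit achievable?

This is a bounded integer knapsack.
E has the best ratio (7/4); taking only E gives at most 5×7 = 35 (stopped by the supply cap of 5).
Mixing does better — 5×E and 3×N: cost 38 ≤ 39, profit 5·7 + 3·9 = 62.

62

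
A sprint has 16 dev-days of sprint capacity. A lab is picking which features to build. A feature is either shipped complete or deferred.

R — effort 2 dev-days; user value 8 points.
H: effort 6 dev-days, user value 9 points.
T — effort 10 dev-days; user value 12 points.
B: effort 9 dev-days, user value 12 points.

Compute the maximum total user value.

Allowing fractional choices, the relaxed optimum would be about 27.7, but features are indivisible.
H + B: effort 6 + 9 = 15 ≤ 16, user value 9 + 12 = 21.
R + B: effort 2 + 9 = 11 ≤ 16, user value 8 + 12 = 20.
H + T: effort 6 + 10 = 16 ≤ 16, user value 9 + 12 = 21.
The maximum user value is 21; one optimal choice is H and B.

21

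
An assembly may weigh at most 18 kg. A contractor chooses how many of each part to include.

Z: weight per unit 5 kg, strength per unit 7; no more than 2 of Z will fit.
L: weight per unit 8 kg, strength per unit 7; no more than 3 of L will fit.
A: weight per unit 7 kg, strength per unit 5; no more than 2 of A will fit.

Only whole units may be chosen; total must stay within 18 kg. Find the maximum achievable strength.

21

Z has the best ratio (7/5); taking only Z gives at most 2×7 = 14 (stopped by the supply cap of 2).
Mixing does better — 2×Z and 1×L: weight 18 ≤ 18, strength 2·7 + 1·7 = 21.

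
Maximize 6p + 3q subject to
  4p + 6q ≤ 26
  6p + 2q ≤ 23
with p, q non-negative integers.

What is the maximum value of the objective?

24

The continuous relaxation peaks at (3.07, 2.29) with value 25.29; rounding to a feasible lattice point costs some objective.
(p,q)=(3,2): 4·3+6·2=24≤26, 6·3+2·2=22≤23, objective 24.
(p,q)=(3,1): 4·3+6·1=18≤26, 6·3+2·1=20≤23, objective 21.
(p,q)=(2,3): 4·2+6·3=26≤26, 6·2+2·3=18≤23, objective 21.
(p,q)=(2,2): 4·2+6·2=20≤26, 6·2+2·2=16≤23, objective 18.
The best lattice point is (3,2), giving 24.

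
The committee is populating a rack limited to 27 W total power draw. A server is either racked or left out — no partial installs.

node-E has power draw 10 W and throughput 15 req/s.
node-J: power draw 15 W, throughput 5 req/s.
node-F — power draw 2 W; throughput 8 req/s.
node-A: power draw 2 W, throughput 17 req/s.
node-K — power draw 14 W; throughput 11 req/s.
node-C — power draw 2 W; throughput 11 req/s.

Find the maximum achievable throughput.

This is an integer program with binary decision variables.
Take node-E, node-F, node-A, and node-C: power draw 10 + 2 + 2 + 2 = 16 ≤ 27, throughput 15 + 8 + 17 + 11 = 51.
No other feasible combination does better.

51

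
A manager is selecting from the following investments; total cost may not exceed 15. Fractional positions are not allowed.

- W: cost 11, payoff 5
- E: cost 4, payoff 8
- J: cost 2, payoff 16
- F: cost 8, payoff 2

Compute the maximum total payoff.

26

This is an integer program with binary decision variables.
Allowing fractional choices, the relaxed optimum would be about 28.1, but investments are indivisible.
E + J + F: cost 4 + 2 + 8 = 14 ≤ 15, payoff 8 + 16 + 2 = 26.
E + J: cost 4 + 2 = 6 ≤ 15, payoff 8 + 16 = 24.
W + J: cost 11 + 2 = 13 ≤ 15, payoff 5 + 16 = 21.
Best is E, J, and F with total payoff 26.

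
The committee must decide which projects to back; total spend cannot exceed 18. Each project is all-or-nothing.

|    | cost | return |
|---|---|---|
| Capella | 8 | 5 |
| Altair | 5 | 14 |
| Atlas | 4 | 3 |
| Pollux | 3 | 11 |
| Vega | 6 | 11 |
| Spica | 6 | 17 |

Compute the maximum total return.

45

Take Altair, Atlas, Pollux, and Spica: cost 5 + 4 + 3 + 6 = 18 ≤ 18, return 14 + 3 + 11 + 17 = 45.
No other feasible combination does better.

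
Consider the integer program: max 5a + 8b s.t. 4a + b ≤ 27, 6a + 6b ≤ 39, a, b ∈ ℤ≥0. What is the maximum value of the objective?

48

Relaxing integrality, the LP optimum is 52.00 at (a,b) = (0, 6.5), which is not an integer point.
(a,b)=(0,6): 4·0+1·6=6≤27, 6·0+6·6=36≤39, objective 48.
(a,b)=(1,5): 4·1+1·5=9≤27, 6·1+6·5=36≤39, objective 45.
Maximum is 48 at (a,b)=(0,6).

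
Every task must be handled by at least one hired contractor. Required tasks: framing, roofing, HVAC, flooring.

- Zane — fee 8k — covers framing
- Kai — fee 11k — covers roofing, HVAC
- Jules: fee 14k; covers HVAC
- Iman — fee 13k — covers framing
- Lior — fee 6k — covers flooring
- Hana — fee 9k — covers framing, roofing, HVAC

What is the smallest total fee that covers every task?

15

This is a weighted set-cover instance.
Choose Lior and Hana: together they cover framing, roofing, HVAC, flooring — every task.
Total fee: 6 + 9 = 15.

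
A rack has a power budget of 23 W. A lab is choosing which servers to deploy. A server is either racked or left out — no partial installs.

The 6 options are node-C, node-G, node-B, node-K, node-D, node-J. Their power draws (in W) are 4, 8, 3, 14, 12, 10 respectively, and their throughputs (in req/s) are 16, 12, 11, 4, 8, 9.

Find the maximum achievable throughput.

This is an integer program with binary decision variables.
Allowing fractional choices, the relaxed optimum would be about 46.2, but servers are indivisible.
node-C + node-G + node-J: power draw 4 + 8 + 10 = 22 ≤ 23, throughput 16 + 12 + 9 = 37.
node-C + node-G + node-B: power draw 4 + 8 + 3 = 15 ≤ 23, throughput 16 + 12 + 11 = 39.
node-C + node-B + node-J: power draw 4 + 3 + 10 = 17 ≤ 23, throughput 16 + 11 + 9 = 36.
Best is node-C, node-G, and node-B with total throughput 39.

39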